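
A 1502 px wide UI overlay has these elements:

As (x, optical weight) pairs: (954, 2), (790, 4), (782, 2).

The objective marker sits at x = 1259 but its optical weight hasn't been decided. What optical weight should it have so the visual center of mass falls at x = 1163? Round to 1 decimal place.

Fixed elements: Σw = 2 + 4 + 2 = 8, Σw·x = 2·954 + 4·790 + 2·782 = 6632.
Set Σw·x/Σw = 1163: (6632 + 1259w) = 1163·(8 + w).
Solving: w = (1163·8 − 6632) / (1259 − 1163) = 2672 / 96 ≈ 27.83.

w ≈ 27.8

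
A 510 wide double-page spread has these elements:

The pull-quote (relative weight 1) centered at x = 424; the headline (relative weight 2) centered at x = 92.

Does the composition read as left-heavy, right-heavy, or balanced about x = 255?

left-heavy

Total weight = 1 + 2 = 3.
x-moment: 1·424 + 2·92 = 608; centroid 608/3 ≈ 202.67.
202.7 lies left of the midline 255, so the layout is left-heavy.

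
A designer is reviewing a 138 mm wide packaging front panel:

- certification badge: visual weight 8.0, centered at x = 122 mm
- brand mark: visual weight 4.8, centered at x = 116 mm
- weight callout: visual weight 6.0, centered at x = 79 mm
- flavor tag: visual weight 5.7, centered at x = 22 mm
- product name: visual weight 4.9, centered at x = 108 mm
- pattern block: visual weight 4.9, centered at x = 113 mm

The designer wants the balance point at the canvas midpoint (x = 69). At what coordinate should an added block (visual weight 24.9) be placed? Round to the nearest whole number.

With the added block, Σw becomes 8.0 + 4.8 + 6.0 + 5.7 + 4.9 + 4.9 + 24.9 = 59.2.
Along x: (3215.1 + 24.9·x) / 59.2 = 69 (existing moment 8.0·122 + 4.8·116 + 6.0·79 + 5.7·22 + 4.9·108 + 4.9·113 = 3215.1) ⇒ x = (4084.8 − 3215.1) / 24.9 ≈ 34.93.

x ≈ 35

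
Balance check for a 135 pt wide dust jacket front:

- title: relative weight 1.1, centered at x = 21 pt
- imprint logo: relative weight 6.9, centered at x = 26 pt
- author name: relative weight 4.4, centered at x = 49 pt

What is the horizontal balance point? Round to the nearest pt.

Total weight = 1.1 + 6.9 + 4.4 = 12.4.
x-moment: 1.1·21 + 6.9·26 + 4.4·49 = 418.1; centroid 418.1/12.4 ≈ 33.72.

x ≈ 34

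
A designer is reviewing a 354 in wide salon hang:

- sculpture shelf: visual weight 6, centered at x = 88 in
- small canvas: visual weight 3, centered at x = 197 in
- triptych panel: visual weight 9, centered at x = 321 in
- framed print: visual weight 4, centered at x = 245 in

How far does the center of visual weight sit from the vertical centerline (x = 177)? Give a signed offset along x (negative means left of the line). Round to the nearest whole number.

≈ 50 in

Total weight = 6 + 3 + 9 + 4 = 22.
x-moment: 6·88 + 3·197 + 9·321 + 4·245 = 4988; centroid 4988/22 ≈ 226.73.
Offset from x = 177: 226.73 − 177 ≈ 49.73.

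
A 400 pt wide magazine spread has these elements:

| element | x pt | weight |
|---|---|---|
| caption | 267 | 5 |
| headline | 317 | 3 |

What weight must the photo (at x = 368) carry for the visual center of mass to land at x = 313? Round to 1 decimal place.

Known weights sum to 5 + 3 = 8; their moment is 5·267 + 3·317 = 2286.
For the centroid to hit 313: (2286 + w·368) / (8 + w) = 313.
Rearranging, w·(368 − 313) = 313·8 − 2286 = 218, so w ≈ 218/55 = 3.96.

w ≈ 4.0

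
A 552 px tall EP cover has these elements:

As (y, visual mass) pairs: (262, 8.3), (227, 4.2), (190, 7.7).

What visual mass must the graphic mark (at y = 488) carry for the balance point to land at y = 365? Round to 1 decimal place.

Existing Σw = 20.2 (8.3 + 4.2 + 7.7); existing moment 8.3·262 + 4.2·227 + 7.7·190 = 4591.0.
Set Σw·y/Σw = 365: (4591.0 + 488w) = 365·(20.2 + w).
Rearranging, w·(488 − 365) = 365·20.2 − 4591.0 = 2782.0, so w ≈ 2782.0/123 = 22.62.

w ≈ 22.6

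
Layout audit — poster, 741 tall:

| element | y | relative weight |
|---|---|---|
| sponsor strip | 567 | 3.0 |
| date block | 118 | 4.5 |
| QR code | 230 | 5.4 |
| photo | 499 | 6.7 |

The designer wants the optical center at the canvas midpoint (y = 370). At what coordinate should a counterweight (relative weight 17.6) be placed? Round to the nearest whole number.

y ≈ 395

After adding the counterweight, total weight = 3.0 + 4.5 + 5.4 + 6.7 + 17.6 = 37.2.
Along y: (6817.3 + 17.6·y) / 37.2 = 370 (existing moment 3.0·567 + 4.5·118 + 5.4·230 + 6.7·499 = 6817.3) ⇒ y = (13764.0 − 6817.3) / 17.6 ≈ 394.70.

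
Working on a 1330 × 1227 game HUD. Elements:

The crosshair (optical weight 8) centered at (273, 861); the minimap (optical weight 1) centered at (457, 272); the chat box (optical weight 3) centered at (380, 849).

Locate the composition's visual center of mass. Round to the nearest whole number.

(315, 809)

Total weight = 8 + 1 + 3 = 12.
x-moment: 8·273 + 1·457 + 3·380 = 3781; centroid 3781/12 ≈ 315.08.
y-moment: 8·861 + 1·272 + 3·849 = 9707; centroid 9707/12 ≈ 808.92.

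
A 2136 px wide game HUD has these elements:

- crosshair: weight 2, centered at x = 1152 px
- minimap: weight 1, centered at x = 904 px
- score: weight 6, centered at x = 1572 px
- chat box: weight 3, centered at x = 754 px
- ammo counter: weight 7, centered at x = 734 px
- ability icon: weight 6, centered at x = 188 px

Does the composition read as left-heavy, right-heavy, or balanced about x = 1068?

Weights sum to 2 + 1 + 6 + 3 + 7 + 6 = 25.
Σw·x = 21168; x̄ = 21168/25 ≈ 846.72.
846.7 vs midline 1068 → left-heavy.

left-heavy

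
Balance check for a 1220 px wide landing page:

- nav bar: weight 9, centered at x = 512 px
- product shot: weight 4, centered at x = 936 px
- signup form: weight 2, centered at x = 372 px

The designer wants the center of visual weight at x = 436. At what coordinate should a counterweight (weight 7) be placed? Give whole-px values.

With the counterweight, Σw becomes 9 + 4 + 2 + 7 = 22.
Along x: (9096 + 7·x) / 22 = 436 (existing moment 9·512 + 4·936 + 2·372 = 9096) ⇒ x = (9592 − 9096) / 7 ≈ 70.86.

x ≈ 71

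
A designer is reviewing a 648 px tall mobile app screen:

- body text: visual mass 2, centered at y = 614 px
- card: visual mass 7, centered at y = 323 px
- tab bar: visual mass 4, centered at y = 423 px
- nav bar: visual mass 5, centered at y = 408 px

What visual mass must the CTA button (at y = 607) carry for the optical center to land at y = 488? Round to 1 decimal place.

Fixed elements: Σw = 2 + 7 + 4 + 5 = 18, Σw·y = 2·614 + 7·323 + 4·423 + 5·408 = 7221.
Set Σw·y/Σw = 488: (7221 + 607w) = 488·(18 + w).
So w = (488·18 − 7221)/(607 − 488) = 1563/119 ≈ 13.13.

w ≈ 13.1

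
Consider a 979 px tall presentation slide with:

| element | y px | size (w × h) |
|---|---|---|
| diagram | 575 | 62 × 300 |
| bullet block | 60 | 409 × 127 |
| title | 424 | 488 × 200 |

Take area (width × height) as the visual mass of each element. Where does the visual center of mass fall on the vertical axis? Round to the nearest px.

y ≈ 328

Areas → weights: diagram 62·300 = 18600, bullet block 409·127 = 51943, title 488·200 = 97600; Σw = 168143.
y: (18600·575 + 51943·60 + 97600·424) / 168143 = 55193980 / 168143 ≈ 328.26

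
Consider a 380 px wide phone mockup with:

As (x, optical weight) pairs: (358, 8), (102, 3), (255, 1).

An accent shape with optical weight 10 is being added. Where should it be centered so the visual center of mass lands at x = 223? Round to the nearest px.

After adding the accent shape, total weight = 8 + 3 + 1 + 10 = 22.
x: need Σw·x = 22·223 = 4906. Existing = 8·358 + 3·102 + 1·255 = 3425. Remainder 1481 / 10 ≈ 148.10.

x ≈ 148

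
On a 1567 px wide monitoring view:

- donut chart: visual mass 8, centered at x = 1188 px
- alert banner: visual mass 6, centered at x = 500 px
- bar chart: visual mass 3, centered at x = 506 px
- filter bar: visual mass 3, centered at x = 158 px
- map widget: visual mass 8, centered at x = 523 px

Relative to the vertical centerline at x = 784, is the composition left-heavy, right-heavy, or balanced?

left-heavy

Total weight = 8 + 6 + 3 + 3 + 8 = 28.
Σw·x = 8·1188 + 6·500 + 3·506 + 3·158 + 8·523 = 18680, so x̄ = 18680/28 ≈ 667.14.
667.1 lies left of the midline 784, so the layout is left-heavy.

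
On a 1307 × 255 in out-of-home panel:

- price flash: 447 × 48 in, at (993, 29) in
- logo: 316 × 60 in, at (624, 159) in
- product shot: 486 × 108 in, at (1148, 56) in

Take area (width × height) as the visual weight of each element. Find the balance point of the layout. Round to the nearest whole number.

Taking area as weight: price flash 447·48 = 21456, logo 316·60 = 18960, product shot 486·108 = 52488. Sum 92904.
x: (21456·993 + 18960·624 + 52488·1148) / 92904 = 93393072 / 92904 ≈ 1005.26
y: (21456·29 + 18960·159 + 52488·56) / 92904 = 6576192 / 92904 ≈ 70.78

(1005, 71)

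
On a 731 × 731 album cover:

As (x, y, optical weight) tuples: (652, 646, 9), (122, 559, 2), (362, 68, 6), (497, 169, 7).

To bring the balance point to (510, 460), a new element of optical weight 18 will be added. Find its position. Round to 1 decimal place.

(536.5, 599.8)

After adding the new element, total weight = 9 + 2 + 6 + 7 + 18 = 42.
x: target moment 42×510 = 21420; current 9·652 + 2·122 + 6·362 + 7·497 = 11763; the new element supplies 9657, so x = 9657/18 ≈ 536.50.
y: target moment 42×460 = 19320; current 9·646 + 2·559 + 6·68 + 7·169 = 8523; the new element supplies 10797, so y = 10797/18 ≈ 599.83.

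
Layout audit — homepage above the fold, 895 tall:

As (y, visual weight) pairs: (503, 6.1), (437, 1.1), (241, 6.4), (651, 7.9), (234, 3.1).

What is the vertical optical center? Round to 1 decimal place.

y ≈ 445.5

Weights sum to 6.1 + 1.1 + 6.4 + 7.9 + 3.1 = 24.6.
y-moment: 6.1·503 + 1.1·437 + 6.4·241 + 7.9·651 + 3.1·234 = 10959.7; centroid 10959.7/24.6 ≈ 445.52.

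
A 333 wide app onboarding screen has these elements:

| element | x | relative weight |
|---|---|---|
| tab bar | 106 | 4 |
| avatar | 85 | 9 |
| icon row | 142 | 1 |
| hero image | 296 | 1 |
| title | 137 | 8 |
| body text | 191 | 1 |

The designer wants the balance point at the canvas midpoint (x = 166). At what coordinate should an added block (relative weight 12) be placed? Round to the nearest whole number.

New total weight: (4 + 9 + 1 + 1 + 8 + 1) + 12 = 36.
x: target moment 36×166 = 5976; current 4·106 + 9·85 + 1·142 + 1·296 + 8·137 + 1·191 = 2914; the added block supplies 3062, so x = 3062/12 ≈ 255.17.

x ≈ 255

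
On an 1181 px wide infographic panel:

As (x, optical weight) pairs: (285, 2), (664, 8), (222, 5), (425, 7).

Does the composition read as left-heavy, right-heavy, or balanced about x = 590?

Weights sum to 2 + 8 + 5 + 7 = 22.
x-moment: 2·285 + 8·664 + 5·222 + 7·425 = 9967; centroid 9967/22 ≈ 453.05.
453.0 lies left of the midline 590, so the layout is left-heavy.

left-heavy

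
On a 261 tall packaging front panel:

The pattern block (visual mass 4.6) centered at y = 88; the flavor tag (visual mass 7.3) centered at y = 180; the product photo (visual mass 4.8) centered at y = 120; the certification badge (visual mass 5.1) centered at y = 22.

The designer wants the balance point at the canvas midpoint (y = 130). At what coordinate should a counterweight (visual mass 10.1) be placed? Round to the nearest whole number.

With the counterweight, Σw becomes 4.6 + 7.3 + 4.8 + 5.1 + 10.1 = 31.9.
y: target moment 31.9×130 = 4147.0; current 4.6·88 + 7.3·180 + 4.8·120 + 5.1·22 = 2407.0; the counterweight supplies 1740.0, so y = 1740.0/10.1 ≈ 172.28.

y ≈ 172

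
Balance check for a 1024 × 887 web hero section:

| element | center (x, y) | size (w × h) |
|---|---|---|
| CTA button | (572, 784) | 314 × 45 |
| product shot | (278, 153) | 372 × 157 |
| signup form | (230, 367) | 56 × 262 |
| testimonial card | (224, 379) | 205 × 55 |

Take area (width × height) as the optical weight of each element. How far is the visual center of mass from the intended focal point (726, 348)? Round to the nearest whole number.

≈ 422

Areas → weights: CTA button 314·45 = 14130, product shot 372·157 = 58404, signup form 56·262 = 14672, testimonial card 205·55 = 11275; Σw = 98481.
x-moment: 14130·572 + 58404·278 + 14672·230 + 11275·224 = 30218832; centroid 30218832/98481 ≈ 306.85.
y-moment: 14130·784 + 58404·153 + 14672·367 + 11275·379 = 29671581; centroid 29671581/98481 ≈ 301.29.
From (726, 348): dx = -419.15, dy = -46.71, so the distance is √(dx²+dy²) ≈ 421.75.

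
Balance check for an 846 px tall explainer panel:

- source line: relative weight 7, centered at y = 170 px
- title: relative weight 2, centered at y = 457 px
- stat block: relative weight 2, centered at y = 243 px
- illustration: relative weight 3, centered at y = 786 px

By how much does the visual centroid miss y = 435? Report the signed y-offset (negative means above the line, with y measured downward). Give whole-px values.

≈ -82 px

Total weight = 7 + 2 + 2 + 3 = 14.
y-moment: 7·170 + 2·457 + 2·243 + 3·786 = 4948; centroid 4948/14 ≈ 353.43.
Offset from y = 435: 353.43 − 435 ≈ -81.57.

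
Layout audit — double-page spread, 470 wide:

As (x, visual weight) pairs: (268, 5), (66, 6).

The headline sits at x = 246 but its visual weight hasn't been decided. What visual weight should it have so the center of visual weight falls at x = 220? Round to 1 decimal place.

Known weights sum to 5 + 6 = 11; their moment is 5·268 + 6·66 = 1736.
Set Σw·x/Σw = 220: (1736 + 246w) = 220·(11 + w).
Solving: w = (220·11 − 1736) / (246 − 220) = 684 / 26 ≈ 26.31.

w ≈ 26.3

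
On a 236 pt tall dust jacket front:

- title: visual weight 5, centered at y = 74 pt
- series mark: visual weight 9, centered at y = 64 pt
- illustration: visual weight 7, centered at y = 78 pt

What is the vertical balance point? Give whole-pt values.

y ≈ 71

Σw = 5 + 9 + 7 = 21.
Σw·y = 5·74 + 9·64 + 7·78 = 1492, so ȳ = 1492/21 ≈ 71.05.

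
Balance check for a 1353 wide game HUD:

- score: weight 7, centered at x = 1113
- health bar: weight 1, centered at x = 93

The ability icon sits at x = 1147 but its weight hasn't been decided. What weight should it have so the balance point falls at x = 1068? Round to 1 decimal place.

Existing Σw = 8 (7 + 1); existing moment 7·1113 + 1·93 = 7884.
Set Σw·x/Σw = 1068: (7884 + 1147w) = 1068·(8 + w).
So w = (1068·8 − 7884)/(1147 − 1068) = 660/79 ≈ 8.35.

w ≈ 8.4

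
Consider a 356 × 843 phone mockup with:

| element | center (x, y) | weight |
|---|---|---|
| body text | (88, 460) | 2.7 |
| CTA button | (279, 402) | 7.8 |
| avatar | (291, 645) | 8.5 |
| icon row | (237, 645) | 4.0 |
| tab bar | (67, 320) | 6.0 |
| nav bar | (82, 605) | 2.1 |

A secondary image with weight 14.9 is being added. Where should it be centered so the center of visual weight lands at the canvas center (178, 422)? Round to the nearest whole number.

(119, 254)

With the secondary image, Σw becomes 2.7 + 7.8 + 8.5 + 4.0 + 6.0 + 2.1 + 14.9 = 46.0.
Along x: (6409.5 + 14.9·x) / 46.0 = 178 (existing moment 2.7·88 + 7.8·279 + 8.5·291 + 4.0·237 + 6.0·67 + 2.1·82 = 6409.5) ⇒ x = (8188.0 − 6409.5) / 14.9 ≈ 119.36.
Along y: (15630.6 + 14.9·y) / 46.0 = 422 (existing moment 2.7·460 + 7.8·402 + 8.5·645 + 4.0·645 + 6.0·320 + 2.1·605 = 15630.6) ⇒ y = (19412.0 − 15630.6) / 14.9 ≈ 253.79.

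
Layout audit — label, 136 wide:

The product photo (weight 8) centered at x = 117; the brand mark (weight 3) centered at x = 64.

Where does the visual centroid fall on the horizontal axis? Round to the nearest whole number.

Weights sum to 8 + 3 = 11.
Σw·x = 8·117 + 3·64 = 1128, so x̄ = 1128/11 ≈ 102.55.

x ≈ 103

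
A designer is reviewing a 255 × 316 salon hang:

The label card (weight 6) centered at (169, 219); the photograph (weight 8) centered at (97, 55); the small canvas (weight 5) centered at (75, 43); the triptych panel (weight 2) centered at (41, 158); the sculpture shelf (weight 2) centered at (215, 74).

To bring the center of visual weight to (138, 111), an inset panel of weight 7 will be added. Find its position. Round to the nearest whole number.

After adding the inset panel, total weight = 6 + 8 + 5 + 2 + 2 + 7 = 30.
Along x: (2677 + 7·x) / 30 = 138 (existing moment 6·169 + 8·97 + 5·75 + 2·41 + 2·215 = 2677) ⇒ x = (4140 − 2677) / 7 ≈ 209.00.
Along y: (2433 + 7·y) / 30 = 111 (existing moment 6·219 + 8·55 + 5·43 + 2·158 + 2·74 = 2433) ⇒ y = (3330 − 2433) / 7 ≈ 128.14.

(209, 128)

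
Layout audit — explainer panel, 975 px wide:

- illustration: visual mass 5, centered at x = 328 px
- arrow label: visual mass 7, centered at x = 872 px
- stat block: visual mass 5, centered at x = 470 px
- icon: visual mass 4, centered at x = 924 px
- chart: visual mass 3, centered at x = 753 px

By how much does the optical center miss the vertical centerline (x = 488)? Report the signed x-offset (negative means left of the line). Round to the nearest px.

≈ 181 px

Σw = 5 + 7 + 5 + 4 + 3 = 24.
x-moment: 5·328 + 7·872 + 5·470 + 4·924 + 3·753 = 16049; centroid 16049/24 ≈ 668.71.
Difference: 668.71 − 488 ≈ 180.71.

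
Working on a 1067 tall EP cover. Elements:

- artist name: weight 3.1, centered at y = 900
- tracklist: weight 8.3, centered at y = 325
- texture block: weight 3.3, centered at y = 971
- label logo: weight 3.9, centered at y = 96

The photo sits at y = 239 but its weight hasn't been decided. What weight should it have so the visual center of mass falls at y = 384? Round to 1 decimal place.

Fixed elements: Σw = 3.1 + 8.3 + 3.3 + 3.9 = 18.6, Σw·y = 3.1·900 + 8.3·325 + 3.3·971 + 3.9·96 = 9066.2.
Set Σw·y/Σw = 384: (9066.2 + 239w) = 384·(18.6 + w).
So w = (384·18.6 − 9066.2)/(239 − 384) = -1923.8/-145 ≈ 13.27.

w ≈ 13.3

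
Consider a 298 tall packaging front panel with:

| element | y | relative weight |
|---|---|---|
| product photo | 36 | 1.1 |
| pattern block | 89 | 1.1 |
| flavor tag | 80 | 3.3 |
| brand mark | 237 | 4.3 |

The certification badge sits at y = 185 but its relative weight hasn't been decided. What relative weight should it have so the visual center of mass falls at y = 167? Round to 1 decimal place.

w ≈ 12.0

Fixed elements: Σw = 1.1 + 1.1 + 3.3 + 4.3 = 9.8, Σw·y = 1.1·36 + 1.1·89 + 3.3·80 + 4.3·237 = 1420.6.
Set Σw·y/Σw = 167: (1420.6 + 185w) = 167·(9.8 + w).
Solving: w = (167·9.8 − 1420.6) / (185 − 167) = 216.0 / 18 ≈ 12.00.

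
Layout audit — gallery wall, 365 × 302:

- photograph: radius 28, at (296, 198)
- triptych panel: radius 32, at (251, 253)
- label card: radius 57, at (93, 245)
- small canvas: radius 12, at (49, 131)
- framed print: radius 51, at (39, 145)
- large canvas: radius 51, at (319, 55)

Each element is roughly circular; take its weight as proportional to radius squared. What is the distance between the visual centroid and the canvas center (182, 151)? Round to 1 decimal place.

≈ 23.3

r² weights: photograph 28² = 784, triptych panel 32² = 1024, label card 57² = 3249, small canvas 12² = 144, framed print 51² = 2601, large canvas 51² = 2601. Total = 10403.
x-moment: 784·296 + 1024·251 + 3249·93 + 144·49 + 2601·39 + 2601·319 = 1729459; centroid 1729459/10403 ≈ 166.25.
y-moment: 784·198 + 1024·253 + 3249·245 + 144·131 + 2601·145 + 2601·55 = 1749373; centroid 1749373/10403 ≈ 168.16.
Offset from (182, 151): Δx ≈ -15.75, Δy ≈ 17.16; distance = √(Δx² + Δy²) ≈ 23.30.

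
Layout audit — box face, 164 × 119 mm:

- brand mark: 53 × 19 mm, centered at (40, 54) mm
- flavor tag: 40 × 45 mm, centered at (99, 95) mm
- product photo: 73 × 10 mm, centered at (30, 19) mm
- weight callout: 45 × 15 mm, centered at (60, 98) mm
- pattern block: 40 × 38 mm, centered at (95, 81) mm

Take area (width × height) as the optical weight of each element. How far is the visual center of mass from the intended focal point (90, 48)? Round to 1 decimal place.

Taking area as weight: brand mark 53·19 = 1007, flavor tag 40·45 = 1800, product photo 73·10 = 730, weight callout 45·15 = 675, pattern block 40·38 = 1520. Sum 5732.
x: (1007·40 + 1800·99 + 730·30 + 675·60 + 1520·95) / 5732 = 425280 / 5732 ≈ 74.19
y: (1007·54 + 1800·95 + 730·19 + 675·98 + 1520·81) / 5732 = 428518 / 5732 ≈ 74.76
Offset from (90, 48): Δx ≈ -15.81, Δy ≈ 26.76; distance = √(Δx² + Δy²) ≈ 31.08.

≈ 31.1 mm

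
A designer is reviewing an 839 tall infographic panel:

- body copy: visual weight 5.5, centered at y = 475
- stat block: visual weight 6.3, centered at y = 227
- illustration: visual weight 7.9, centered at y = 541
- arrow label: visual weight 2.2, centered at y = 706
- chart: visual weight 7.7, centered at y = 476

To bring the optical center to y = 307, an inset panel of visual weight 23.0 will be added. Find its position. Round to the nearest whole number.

With the inset panel, Σw becomes 5.5 + 6.3 + 7.9 + 2.2 + 7.7 + 23.0 = 52.6.
Along y: (13534.9 + 23.0·y) / 52.6 = 307 (existing moment 5.5·475 + 6.3·227 + 7.9·541 + 2.2·706 + 7.7·476 = 13534.9) ⇒ y = (16148.2 − 13534.9) / 23.0 ≈ 113.62.

y ≈ 114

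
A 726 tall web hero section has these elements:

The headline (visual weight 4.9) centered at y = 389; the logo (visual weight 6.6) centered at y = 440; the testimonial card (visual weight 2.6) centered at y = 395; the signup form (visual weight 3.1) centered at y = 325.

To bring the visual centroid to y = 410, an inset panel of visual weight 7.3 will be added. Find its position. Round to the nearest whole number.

After adding the inset panel, total weight = 4.9 + 6.6 + 2.6 + 3.1 + 7.3 = 24.5.
Along y: (6844.6 + 7.3·y) / 24.5 = 410 (existing moment 4.9·389 + 6.6·440 + 2.6·395 + 3.1·325 = 6844.6) ⇒ y = (10045.0 − 6844.6) / 7.3 ≈ 438.41.

y ≈ 438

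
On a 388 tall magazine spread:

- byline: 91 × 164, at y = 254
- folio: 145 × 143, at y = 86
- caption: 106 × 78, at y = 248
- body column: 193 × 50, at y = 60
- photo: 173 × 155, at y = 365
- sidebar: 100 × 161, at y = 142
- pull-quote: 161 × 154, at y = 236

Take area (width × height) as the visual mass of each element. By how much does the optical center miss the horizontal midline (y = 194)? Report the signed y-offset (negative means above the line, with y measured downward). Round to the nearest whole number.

≈ 21

Taking area as weight: byline 91·164 = 14924, folio 145·143 = 20735, caption 106·78 = 8268, body column 193·50 = 9650, photo 173·155 = 26815, sidebar 100·161 = 16100, pull-quote 161·154 = 24794. Sum 121286.
y: moment 26128429 / weight 121286 ≈ 215.43
Against y = 194, that's 215.43 − 194 = 21.43.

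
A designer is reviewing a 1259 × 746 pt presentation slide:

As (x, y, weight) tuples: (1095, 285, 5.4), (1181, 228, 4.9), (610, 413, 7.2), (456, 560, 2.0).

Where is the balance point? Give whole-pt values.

(872, 346)

Total weight = 5.4 + 4.9 + 7.2 + 2.0 = 19.5.
x-moment: 5.4·1095 + 4.9·1181 + 7.2·610 + 2.0·456 = 17003.9; centroid 17003.9/19.5 ≈ 871.99.
y-moment: 5.4·285 + 4.9·228 + 7.2·413 + 2.0·560 = 6749.8; centroid 6749.8/19.5 ≈ 346.14.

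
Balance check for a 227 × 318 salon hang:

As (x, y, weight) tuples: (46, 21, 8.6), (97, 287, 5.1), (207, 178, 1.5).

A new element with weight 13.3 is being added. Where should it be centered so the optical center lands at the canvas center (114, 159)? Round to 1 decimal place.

With the new element, Σw becomes 8.6 + 5.1 + 1.5 + 13.3 = 28.5.
Along x: (1200.8 + 13.3·x) / 28.5 = 114 (existing moment 8.6·46 + 5.1·97 + 1.5·207 = 1200.8) ⇒ x = (3249.0 − 1200.8) / 13.3 ≈ 154.00.
Along y: (1911.3 + 13.3·y) / 28.5 = 159 (existing moment 8.6·21 + 5.1·287 + 1.5·178 = 1911.3) ⇒ y = (4531.5 − 1911.3) / 13.3 ≈ 197.01.

(154.0, 197.0)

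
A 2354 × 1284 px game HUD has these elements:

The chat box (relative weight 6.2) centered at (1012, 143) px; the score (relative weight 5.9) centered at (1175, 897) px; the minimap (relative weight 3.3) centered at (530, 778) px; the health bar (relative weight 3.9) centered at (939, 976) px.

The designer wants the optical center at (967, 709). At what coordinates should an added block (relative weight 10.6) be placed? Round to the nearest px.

With the added block, Σw becomes 6.2 + 5.9 + 3.3 + 3.9 + 10.6 = 29.9.
Along x: (18618.0 + 10.6·x) / 29.9 = 967 (existing moment 6.2·1012 + 5.9·1175 + 3.3·530 + 3.9·939 = 18618.0) ⇒ x = (28913.3 − 18618.0) / 10.6 ≈ 971.25.
Along y: (12552.7 + 10.6·y) / 29.9 = 709 (existing moment 6.2·143 + 5.9·897 + 3.3·778 + 3.9·976 = 12552.7) ⇒ y = (21199.1 − 12552.7) / 10.6 ≈ 815.70.

(971, 816)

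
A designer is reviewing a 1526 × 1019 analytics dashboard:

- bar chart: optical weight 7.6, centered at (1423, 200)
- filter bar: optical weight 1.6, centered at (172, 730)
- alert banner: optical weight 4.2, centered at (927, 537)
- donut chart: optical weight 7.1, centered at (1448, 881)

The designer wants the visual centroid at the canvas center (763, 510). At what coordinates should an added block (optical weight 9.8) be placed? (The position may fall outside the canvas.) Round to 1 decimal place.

(-218.9, 434.1)

With the added block, Σw becomes 7.6 + 1.6 + 4.2 + 7.1 + 9.8 = 30.3.
x: need Σw·x = 30.3·763 = 23118.9. Existing = 7.6·1423 + 1.6·172 + 4.2·927 + 7.1·1448 = 25264.2. Remainder -2145.3 / 9.8 ≈ -218.91.
y: need Σw·y = 30.3·510 = 15453.0. Existing = 7.6·200 + 1.6·730 + 4.2·537 + 7.1·881 = 11198.5. Remainder 4254.5 / 9.8 ≈ 434.13.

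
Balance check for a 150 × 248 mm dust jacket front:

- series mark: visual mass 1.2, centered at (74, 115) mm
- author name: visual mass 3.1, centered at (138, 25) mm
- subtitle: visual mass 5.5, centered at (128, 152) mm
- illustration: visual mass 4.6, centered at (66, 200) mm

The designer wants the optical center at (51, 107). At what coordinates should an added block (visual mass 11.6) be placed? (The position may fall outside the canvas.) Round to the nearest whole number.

(-17, 70)

New total weight: (1.2 + 3.1 + 5.5 + 4.6) + 11.6 = 26.0.
x: target moment 26.0×51 = 1326.0; current 1.2·74 + 3.1·138 + 5.5·128 + 4.6·66 = 1524.2; the added block supplies -198.2, so x = -198.2/11.6 ≈ -17.09.
y: target moment 26.0×107 = 2782.0; current 1.2·115 + 3.1·25 + 5.5·152 + 4.6·200 = 1971.5; the added block supplies 810.5, so y = 810.5/11.6 ≈ 69.87.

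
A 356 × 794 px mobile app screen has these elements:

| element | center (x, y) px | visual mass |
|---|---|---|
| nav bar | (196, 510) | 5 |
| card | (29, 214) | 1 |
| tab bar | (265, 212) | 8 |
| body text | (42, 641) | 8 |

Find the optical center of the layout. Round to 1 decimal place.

(157.5, 435.8)

Weights sum to 5 + 1 + 8 + 8 = 22.
x: (5·196 + 1·29 + 8·265 + 8·42) / 22 = 3465 / 22 ≈ 157.50
y: (5·510 + 1·214 + 8·212 + 8·641) / 22 = 9588 / 22 ≈ 435.82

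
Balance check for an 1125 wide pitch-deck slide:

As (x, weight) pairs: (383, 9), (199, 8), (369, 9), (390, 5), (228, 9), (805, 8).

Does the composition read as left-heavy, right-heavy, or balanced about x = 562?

left-heavy

Σw = 9 + 8 + 9 + 5 + 9 + 8 = 48.
x: (9·383 + 8·199 + 9·369 + 5·390 + 9·228 + 8·805) / 48 = 18802 / 48 ≈ 391.71
Since 391.7 is left of 562, the composition reads left-heavy.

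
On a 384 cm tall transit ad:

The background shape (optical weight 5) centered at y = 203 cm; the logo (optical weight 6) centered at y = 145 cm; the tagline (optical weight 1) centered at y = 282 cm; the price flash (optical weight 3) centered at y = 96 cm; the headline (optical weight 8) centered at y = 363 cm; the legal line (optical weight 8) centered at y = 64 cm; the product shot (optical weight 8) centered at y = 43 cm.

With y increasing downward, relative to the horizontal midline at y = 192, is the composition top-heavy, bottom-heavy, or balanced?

top-heavy

Total weight = 5 + 6 + 1 + 3 + 8 + 8 + 8 = 39.
Σw·y = 5·203 + 6·145 + 1·282 + 3·96 + 8·363 + 8·64 + 8·43 = 6215, so ȳ = 6215/39 ≈ 159.36.
159.4 vs midline 192 → top-heavy.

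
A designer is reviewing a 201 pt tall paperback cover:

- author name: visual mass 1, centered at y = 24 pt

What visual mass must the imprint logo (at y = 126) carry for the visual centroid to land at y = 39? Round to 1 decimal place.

w ≈ 0.2

Known: weight 1 with moment 1·24 = 24.
For the centroid to hit 39: (24 + w·126) / (1 + w) = 39.
Rearranging, w·(126 − 39) = 39·1 − 24 = 15, so w ≈ 15/87 = 0.17.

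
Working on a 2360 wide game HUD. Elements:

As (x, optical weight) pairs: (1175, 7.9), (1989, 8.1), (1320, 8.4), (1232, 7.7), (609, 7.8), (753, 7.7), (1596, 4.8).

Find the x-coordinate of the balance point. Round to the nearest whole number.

Total weight = 7.9 + 8.1 + 8.4 + 7.7 + 7.8 + 7.7 + 4.8 = 52.4.
Σw·x = 64176.9; x̄ = 64176.9/52.4 ≈ 1224.75.

x ≈ 1225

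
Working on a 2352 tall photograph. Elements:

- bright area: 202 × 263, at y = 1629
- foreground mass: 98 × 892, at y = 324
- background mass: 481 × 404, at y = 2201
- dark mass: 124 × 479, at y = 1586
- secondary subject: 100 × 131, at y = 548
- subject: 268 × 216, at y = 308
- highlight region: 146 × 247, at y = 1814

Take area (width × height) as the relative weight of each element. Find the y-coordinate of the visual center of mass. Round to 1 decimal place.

y ≈ 1450.6

Areas: bright area 202·263 = 53126, foreground mass 98·892 = 87416, background mass 481·404 = 194324, dark mass 124·479 = 59396, secondary subject 100·131 = 13100, subject 268·216 = 57888, highlight region 146·247 = 36062. Total weight = 501312.
Σw·y = 727198990; ȳ = 727198990/501312 ≈ 1450.59.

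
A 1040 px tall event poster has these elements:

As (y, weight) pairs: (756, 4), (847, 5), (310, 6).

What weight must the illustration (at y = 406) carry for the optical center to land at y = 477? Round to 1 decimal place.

w ≈ 27.7

Fixed elements: Σw = 4 + 5 + 6 = 15, Σw·y = 4·756 + 5·847 + 6·310 = 9119.
Set Σw·y/Σw = 477: (9119 + 406w) = 477·(15 + w).
So w = (477·15 − 9119)/(406 − 477) = -1964/-71 ≈ 27.66.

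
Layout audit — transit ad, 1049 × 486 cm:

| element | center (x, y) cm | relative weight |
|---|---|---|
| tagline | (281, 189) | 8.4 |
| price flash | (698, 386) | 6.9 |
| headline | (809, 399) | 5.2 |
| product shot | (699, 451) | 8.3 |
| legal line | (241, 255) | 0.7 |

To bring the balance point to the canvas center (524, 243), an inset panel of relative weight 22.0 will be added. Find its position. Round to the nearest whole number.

(438, 103)

New total weight: (8.4 + 6.9 + 5.2 + 8.3 + 0.7) + 22.0 = 51.5.
Along x: (17353.8 + 22.0·x) / 51.5 = 524 (existing moment 8.4·281 + 6.9·698 + 5.2·809 + 8.3·699 + 0.7·241 = 17353.8) ⇒ x = (26986.0 − 17353.8) / 22.0 ≈ 437.83.
Along y: (10247.6 + 22.0·y) / 51.5 = 243 (existing moment 8.4·189 + 6.9·386 + 5.2·399 + 8.3·451 + 0.7·255 = 10247.6) ⇒ y = (12514.5 − 10247.6) / 22.0 ≈ 103.04.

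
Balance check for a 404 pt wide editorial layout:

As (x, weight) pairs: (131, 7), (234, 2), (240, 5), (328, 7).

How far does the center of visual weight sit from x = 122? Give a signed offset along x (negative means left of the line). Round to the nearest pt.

≈ 110 pt

Weights sum to 7 + 2 + 5 + 7 = 21.
Σw·x = 7·131 + 2·234 + 5·240 + 7·328 = 4881, so x̄ = 4881/21 ≈ 232.43.
Against x = 122, that's 232.43 − 122 = 110.43.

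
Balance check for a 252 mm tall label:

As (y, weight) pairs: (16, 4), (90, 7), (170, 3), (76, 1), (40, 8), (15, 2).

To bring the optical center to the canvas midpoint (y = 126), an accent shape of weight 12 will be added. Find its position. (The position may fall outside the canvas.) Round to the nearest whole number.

With the accent shape, Σw becomes 4 + 7 + 3 + 1 + 8 + 2 + 12 = 37.
y: need Σw·y = 37·126 = 4662. Existing = 4·16 + 7·90 + 3·170 + 1·76 + 8·40 + 2·15 = 1630. Remainder 3032 / 12 ≈ 252.67.

y ≈ 253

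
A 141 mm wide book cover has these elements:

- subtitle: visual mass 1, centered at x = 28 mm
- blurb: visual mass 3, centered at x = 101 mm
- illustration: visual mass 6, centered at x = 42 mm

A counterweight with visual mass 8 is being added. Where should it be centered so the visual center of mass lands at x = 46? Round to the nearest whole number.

After adding the counterweight, total weight = 1 + 3 + 6 + 8 = 18.
x: need Σw·x = 18·46 = 828. Existing = 1·28 + 3·101 + 6·42 = 583. Remainder 245 / 8 ≈ 30.62.

x ≈ 31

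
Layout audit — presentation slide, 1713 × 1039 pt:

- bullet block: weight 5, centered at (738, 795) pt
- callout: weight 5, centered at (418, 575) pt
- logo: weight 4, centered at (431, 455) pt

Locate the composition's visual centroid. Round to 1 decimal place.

Σw = 5 + 5 + 4 = 14.
x: (5·738 + 5·418 + 4·431) / 14 = 7504 / 14 ≈ 536.00
y: (5·795 + 5·575 + 4·455) / 14 = 8670 / 14 ≈ 619.29

(536.0, 619.3)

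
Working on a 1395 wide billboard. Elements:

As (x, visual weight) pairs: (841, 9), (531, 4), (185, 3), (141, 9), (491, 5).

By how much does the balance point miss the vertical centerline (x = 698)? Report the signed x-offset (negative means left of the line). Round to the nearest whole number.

≈ -232

Total weight = 9 + 4 + 3 + 9 + 5 = 30.
Σw·x = 9·841 + 4·531 + 3·185 + 9·141 + 5·491 = 13972, so x̄ = 13972/30 ≈ 465.73.
Difference: 465.73 − 698 ≈ -232.27.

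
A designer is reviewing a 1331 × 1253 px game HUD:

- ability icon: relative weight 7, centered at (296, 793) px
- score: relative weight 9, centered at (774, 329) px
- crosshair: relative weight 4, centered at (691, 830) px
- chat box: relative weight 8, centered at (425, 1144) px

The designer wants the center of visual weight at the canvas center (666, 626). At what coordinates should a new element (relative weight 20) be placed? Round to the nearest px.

(838, 453)

New total weight: (7 + 9 + 4 + 8) + 20 = 48.
x: target moment 48×666 = 31968; current 7·296 + 9·774 + 4·691 + 8·425 = 15202; the new element supplies 16766, so x = 16766/20 ≈ 838.30.
y: target moment 48×626 = 30048; current 7·793 + 9·329 + 4·830 + 8·1144 = 20984; the new element supplies 9064, so y = 9064/20 ≈ 453.20.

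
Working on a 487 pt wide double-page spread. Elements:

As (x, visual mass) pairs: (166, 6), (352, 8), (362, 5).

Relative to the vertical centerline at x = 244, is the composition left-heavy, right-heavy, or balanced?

right-heavy

Total weight = 6 + 8 + 5 = 19.
Σw·x = 6·166 + 8·352 + 5·362 = 5622, so x̄ = 5622/19 ≈ 295.89.
295.9 lies right of the midline 244, so the layout is right-heavy.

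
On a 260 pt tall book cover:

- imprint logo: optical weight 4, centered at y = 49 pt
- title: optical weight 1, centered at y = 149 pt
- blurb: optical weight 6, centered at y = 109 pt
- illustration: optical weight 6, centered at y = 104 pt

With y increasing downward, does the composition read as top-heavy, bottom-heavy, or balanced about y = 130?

top-heavy

Weights sum to 4 + 1 + 6 + 6 = 17.
y: (4·49 + 1·149 + 6·109 + 6·104) / 17 = 1623 / 17 ≈ 95.47
Since 95.5 is above (smaller y than) 130, the composition reads top-heavy.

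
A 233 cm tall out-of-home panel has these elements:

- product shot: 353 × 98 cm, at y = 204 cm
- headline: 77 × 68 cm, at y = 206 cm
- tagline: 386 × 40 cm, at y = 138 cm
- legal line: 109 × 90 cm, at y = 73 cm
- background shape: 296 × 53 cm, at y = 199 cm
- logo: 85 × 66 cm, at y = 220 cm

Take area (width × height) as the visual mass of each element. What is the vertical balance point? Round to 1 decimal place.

Taking area as weight: product shot 353·98 = 34594, headline 77·68 = 5236, tagline 386·40 = 15440, legal line 109·90 = 9810, background shape 296·53 = 15688, logo 85·66 = 5610. Sum 86378.
Σw·y = 15338754; ȳ = 15338754/86378 ≈ 177.58.

y ≈ 177.6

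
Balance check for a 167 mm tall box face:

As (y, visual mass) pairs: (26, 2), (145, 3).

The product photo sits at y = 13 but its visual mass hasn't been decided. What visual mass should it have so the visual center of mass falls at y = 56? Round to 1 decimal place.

Existing Σw = 5 (2 + 3); existing moment 2·26 + 3·145 = 487.
Set Σw·y/Σw = 56: (487 + 13w) = 56·(5 + w).
Rearranging, w·(13 − 56) = 56·5 − 487 = -207, so w ≈ -207/-43 = 4.81.

w ≈ 4.8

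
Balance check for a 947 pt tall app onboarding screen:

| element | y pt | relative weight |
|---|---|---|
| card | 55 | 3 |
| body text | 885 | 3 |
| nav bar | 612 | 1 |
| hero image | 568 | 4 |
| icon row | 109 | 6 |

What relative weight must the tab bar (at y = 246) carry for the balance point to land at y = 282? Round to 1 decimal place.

Known weights sum to 3 + 3 + 1 + 4 + 6 = 17; their moment is 3·55 + 3·885 + 1·612 + 4·568 + 6·109 = 6358.
For the centroid to hit 282: (6358 + w·246) / (17 + w) = 282.
Rearranging, w·(246 − 282) = 282·17 − 6358 = -1564, so w ≈ -1564/-36 = 43.44.

w ≈ 43.4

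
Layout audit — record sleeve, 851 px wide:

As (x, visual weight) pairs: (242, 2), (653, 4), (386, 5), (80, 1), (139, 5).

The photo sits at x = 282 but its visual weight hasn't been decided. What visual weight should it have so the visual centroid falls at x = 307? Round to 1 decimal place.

Known weights sum to 2 + 4 + 5 + 1 + 5 = 17; their moment is 2·242 + 4·653 + 5·386 + 1·80 + 5·139 = 5801.
Balance at x = 307 requires (5801 + w·282) / (17 + w) = 307.
Rearranging, w·(282 − 307) = 307·17 − 5801 = -582, so w ≈ -582/-25 = 23.28.

w ≈ 23.3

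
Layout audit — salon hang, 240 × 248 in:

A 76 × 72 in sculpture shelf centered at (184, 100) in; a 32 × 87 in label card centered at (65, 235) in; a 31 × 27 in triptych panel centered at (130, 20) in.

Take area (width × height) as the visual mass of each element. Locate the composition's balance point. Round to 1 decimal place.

(142.6, 134.0)

Areas → weights: sculpture shelf 76·72 = 5472, label card 32·87 = 2784, triptych panel 31·27 = 837; Σw = 9093.
x-moment: 5472·184 + 2784·65 + 837·130 = 1296618; centroid 1296618/9093 ≈ 142.60.
y-moment: 5472·100 + 2784·235 + 837·20 = 1218180; centroid 1218180/9093 ≈ 133.97.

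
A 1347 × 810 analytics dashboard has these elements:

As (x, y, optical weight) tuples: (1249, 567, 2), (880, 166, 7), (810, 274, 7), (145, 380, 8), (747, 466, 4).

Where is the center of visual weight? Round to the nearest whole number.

Σw = 2 + 7 + 7 + 8 + 4 = 28.
Σw·x = 2·1249 + 7·880 + 7·810 + 8·145 + 4·747 = 18476, so x̄ = 18476/28 ≈ 659.86.
Σw·y = 2·567 + 7·166 + 7·274 + 8·380 + 4·466 = 9118, so ȳ = 9118/28 ≈ 325.64.

(660, 326)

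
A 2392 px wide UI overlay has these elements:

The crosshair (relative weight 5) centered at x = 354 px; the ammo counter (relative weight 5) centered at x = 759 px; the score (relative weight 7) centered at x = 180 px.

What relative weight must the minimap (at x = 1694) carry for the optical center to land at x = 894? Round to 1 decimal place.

w ≈ 10.5

Fixed elements: Σw = 5 + 5 + 7 = 17, Σw·x = 5·354 + 5·759 + 7·180 = 6825.
For the centroid to hit 894: (6825 + w·1694) / (17 + w) = 894.
So w = (894·17 − 6825)/(1694 − 894) = 8373/800 ≈ 10.47.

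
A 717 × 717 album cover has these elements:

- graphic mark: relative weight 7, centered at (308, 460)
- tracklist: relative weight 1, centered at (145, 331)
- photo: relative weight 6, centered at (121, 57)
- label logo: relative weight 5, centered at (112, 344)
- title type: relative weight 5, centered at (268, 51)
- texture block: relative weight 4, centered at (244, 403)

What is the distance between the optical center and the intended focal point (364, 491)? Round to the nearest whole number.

Total weight = 7 + 1 + 6 + 5 + 5 + 4 = 28.
x: moment 5903 / weight 28 ≈ 210.82
y: moment 7480 / weight 28 ≈ 267.14
Relative to (364, 491): Δ = (-153.18, -223.86); |Δ| = √(-153.18² + -223.86²) ≈ 271.25.

≈ 271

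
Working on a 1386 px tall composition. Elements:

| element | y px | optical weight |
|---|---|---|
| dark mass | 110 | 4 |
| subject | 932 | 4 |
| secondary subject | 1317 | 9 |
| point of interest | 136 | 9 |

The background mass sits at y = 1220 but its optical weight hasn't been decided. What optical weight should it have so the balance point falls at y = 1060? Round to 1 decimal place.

w ≈ 64.5

Known weights sum to 4 + 4 + 9 + 9 = 26; their moment is 4·110 + 4·932 + 9·1317 + 9·136 = 17245.
Set Σw·y/Σw = 1060: (17245 + 1220w) = 1060·(26 + w).
Rearranging, w·(1220 − 1060) = 1060·26 − 17245 = 10315, so w ≈ 10315/160 = 64.47.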